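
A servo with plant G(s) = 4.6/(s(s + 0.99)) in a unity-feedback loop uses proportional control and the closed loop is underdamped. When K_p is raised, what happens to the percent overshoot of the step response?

increase

ζ = 0.99/(2√(4.6K_p)) decreases as K_p grows; lower damping means more overshoot.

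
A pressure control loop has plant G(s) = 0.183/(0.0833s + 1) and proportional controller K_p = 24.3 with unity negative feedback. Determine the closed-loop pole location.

s = -65.39

Closed loop: T(s) = K_p·G/(1+K_p·G) = 4.447/(0.0833s + 1 + 4.447), with pole at s = −(1 + 4.447)/0.0833 = −65.39.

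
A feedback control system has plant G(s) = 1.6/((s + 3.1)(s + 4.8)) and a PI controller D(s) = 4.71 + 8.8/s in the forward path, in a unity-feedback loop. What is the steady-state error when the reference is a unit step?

0

The open loop D(s)G(s) has a pole at the origin (type 1), so the static position error constant is infinite and e_ss = 1/(1+∞) = 0.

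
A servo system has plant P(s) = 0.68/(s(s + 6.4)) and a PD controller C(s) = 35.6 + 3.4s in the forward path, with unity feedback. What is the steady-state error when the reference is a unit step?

The open loop C(s)P(s) has a pole at the origin (type 1), so the static position error constant is infinite and e_ss = 1/(1+∞) = 0.

0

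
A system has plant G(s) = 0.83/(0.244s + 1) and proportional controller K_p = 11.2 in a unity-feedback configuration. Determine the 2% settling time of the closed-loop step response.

T_s ≈ 0.0948 s

Closed loop: T(s) = K_p·G/(1+K_p·G) = 9.296/(0.244s + 1 + 9.296), with pole at s = −(1 + 9.296)/0.244 = −42.2.
τ = 1/42.2 = 0.0237 s, so 2% settling time ≈ 4τ = 0.0948 s.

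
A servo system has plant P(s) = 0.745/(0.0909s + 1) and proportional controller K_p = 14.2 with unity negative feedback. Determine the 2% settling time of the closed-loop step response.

Closed loop: T(s) = K_p·P/(1+K_p·P) = 10.58/(0.0909s + 1 + 10.58), with pole at s = −(1 + 10.58)/0.0909 = −127.4.
τ = 1/127.4 = 0.00785 s, so 2% settling time ≈ 4τ = 0.0314 s.

T_s ≈ 0.0314 s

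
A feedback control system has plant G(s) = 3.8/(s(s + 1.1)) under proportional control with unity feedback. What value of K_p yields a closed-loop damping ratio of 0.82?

Closed-loop characteristic equation: s² + 1.1s + K_p·3.8 = 0.
So ω_n = √(3.8K_p) and 2ζω_n = 1.1, giving ζ = 1.1/(2√(3.8K_p)).
Setting ζ = 0.82: √(3.8K_p) = 1.1/(2·0.82) = 0.6707, so K_p = 0.4499/3.8 = 0.118.

K_p = 0.118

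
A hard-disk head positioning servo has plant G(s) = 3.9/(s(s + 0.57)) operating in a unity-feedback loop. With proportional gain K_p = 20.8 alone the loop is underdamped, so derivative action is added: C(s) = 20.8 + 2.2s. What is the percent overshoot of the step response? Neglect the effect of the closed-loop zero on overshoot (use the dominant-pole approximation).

15.7%

Forward path: (20.8 + 2.2s)·3.9/(s(s+0.57)). The closed-loop characteristic equation is s² + (0.57 + 3.9·2.2)s + 3.9·20.8 = 0.
That is s² + 9.15s + 81.12 = 0, so ω_n = 9.007 rad/s and ζ = 9.15/(2·9.007) = 0.508.
%OS = 100·exp(−πζ/√(1−ζ²)) = 15.7%.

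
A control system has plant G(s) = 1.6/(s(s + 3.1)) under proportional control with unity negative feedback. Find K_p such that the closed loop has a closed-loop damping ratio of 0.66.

Closed-loop characteristic equation: s² + 3.1s + K_p·1.6 = 0.
So ω_n = √(1.6K_p) and 2ζω_n = 3.1, giving ζ = 3.1/(2√(1.6K_p)).
Setting ζ = 0.66: √(1.6K_p) = 3.1/(2·0.66) = 2.348, so K_p = 5.515/1.6 = 3.45.

K_p = 3.45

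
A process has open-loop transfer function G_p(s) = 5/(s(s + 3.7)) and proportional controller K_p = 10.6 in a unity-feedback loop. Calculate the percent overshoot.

43.8%

The closed-loop denominator s² + 3.7s + 53 gives ω_n = √53 = 7.28 and ζ = 3.7/(2ω_n) = 0.2541.
%OS = 100·exp(−πζ/√(1−ζ²)) = 100·exp(−π·0.2541/√0.9354) = 43.8%.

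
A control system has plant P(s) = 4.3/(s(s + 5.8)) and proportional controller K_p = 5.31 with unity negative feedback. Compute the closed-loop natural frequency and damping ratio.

ω_n = 4.78 rad/s, ζ = 0.607

The closed-loop denominator is s(s+5.8) + 5.31·4.3 = s² + 5.8s + 22.83.
So ω_n² = 22.83 ⇒ ω_n = 4.778 rad/s, and ζ = 5.8/(2ω_n) = 0.607.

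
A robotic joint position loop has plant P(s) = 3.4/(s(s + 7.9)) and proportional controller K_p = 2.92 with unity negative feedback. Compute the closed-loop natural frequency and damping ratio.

With unity feedback the closed-loop characteristic equation is s² + 7.9s + 2.92·3.4 = s² + 7.9s + 9.928 = 0.
So ω_n² = 9.928 ⇒ ω_n = 3.151 rad/s, and ζ = 7.9/(2ω_n) = 1.25.

ω_n = 3.15 rad/s, ζ = 1.25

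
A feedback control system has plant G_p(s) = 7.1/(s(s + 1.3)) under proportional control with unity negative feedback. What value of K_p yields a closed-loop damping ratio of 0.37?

Closed-loop characteristic equation: s² + 1.3s + K_p·7.1 = 0.
So ω_n = √(7.1K_p) and 2ζω_n = 1.3, giving ζ = 1.3/(2√(7.1K_p)).
Setting ζ = 0.37: √(7.1K_p) = 1.3/(2·0.37) = 1.757, so K_p = 3.086/7.1 = 0.435.

K_p = 0.435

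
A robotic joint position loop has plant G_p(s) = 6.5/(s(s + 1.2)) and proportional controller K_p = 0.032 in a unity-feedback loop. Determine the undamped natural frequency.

ω_n = 0.456 rad/s

With unity feedback the closed-loop characteristic equation is s² + 1.2s + 0.032·6.5 = s² + 1.2s + 0.208 = 0.
So ω_n² = 0.208 ⇒ ω_n = 0.4561 rad/s, and ζ = 1.2/(2ω_n) = 1.32.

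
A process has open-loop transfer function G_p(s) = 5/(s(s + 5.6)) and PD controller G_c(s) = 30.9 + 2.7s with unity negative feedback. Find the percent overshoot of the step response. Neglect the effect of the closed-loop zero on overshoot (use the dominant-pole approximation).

2.3%

Forward path: (30.9 + 2.7s)·5/(s(s+5.6)). The closed-loop characteristic equation is s² + (5.6 + 5·2.7)s + 5·30.9 = 0.
That is s² + 19.1s + 154.5 = 0, so ω_n = 12.43 rad/s and ζ = 19.1/(2·12.43) = 0.7683.
%OS = 100·exp(−πζ/√(1−ζ²)) = 2.3%.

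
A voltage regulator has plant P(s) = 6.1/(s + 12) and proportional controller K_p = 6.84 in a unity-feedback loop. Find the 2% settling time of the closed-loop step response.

Closed-loop transfer function: T(s) = K_p·P(s)/(1 + K_p·P(s)) = 41.72/(s + 12 + 41.72) = 41.72/(s + 53.72).
Time constant τ = 1/53.72 = 0.01861 s, so the 2% settling time is about 4τ = 0.0745 s.

T_s ≈ 0.0745 s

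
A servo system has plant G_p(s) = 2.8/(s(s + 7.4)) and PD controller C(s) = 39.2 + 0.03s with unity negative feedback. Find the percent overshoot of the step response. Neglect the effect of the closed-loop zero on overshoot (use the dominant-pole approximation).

30.1%

Forward path: (39.2 + 0.03s)·2.8/(s(s+7.4)). The closed-loop characteristic equation is s² + (7.4 + 2.8·0.03)s + 2.8·39.2 = 0.
That is s² + 7.484s + 109.8 = 0, so ω_n = 10.48 rad/s and ζ = 7.484/(2·10.48) = 0.3572.
%OS = 100·exp(−πζ/√(1−ζ²)) = 30.1%.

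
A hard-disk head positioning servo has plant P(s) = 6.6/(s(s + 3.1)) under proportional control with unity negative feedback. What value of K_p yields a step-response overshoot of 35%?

From %OS = 100·exp(−πζ/√(1−ζ²)) = 35%, ζ = −ln(0.35)/√(π²+ln²(0.35)) = 0.3169.
Characteristic equation s² + 3.1s + 6.6K_p = 0 gives ζ = 3.1/(2√(6.6K_p)).
Setting ζ = 0.3169: √(6.6K_p) = 3.1/(2·0.3169) = 4.891, so K_p = 23.92/6.6 = 3.62.

K_p = 3.62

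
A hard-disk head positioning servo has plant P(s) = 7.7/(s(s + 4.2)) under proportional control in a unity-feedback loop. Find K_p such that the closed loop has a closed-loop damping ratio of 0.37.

K_p = 4.18

Closed-loop characteristic equation: s² + 4.2s + K_p·7.7 = 0.
So ω_n = √(7.7K_p) and 2ζω_n = 4.2, giving ζ = 4.2/(2√(7.7K_p)).
Setting ζ = 0.37: √(7.7K_p) = 4.2/(2·0.37) = 5.676, so K_p = 32.21/7.7 = 4.18.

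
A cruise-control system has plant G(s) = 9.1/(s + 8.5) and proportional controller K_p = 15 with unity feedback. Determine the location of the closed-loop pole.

s = -145

Closed-loop transfer function: T(s) = K_p·G(s)/(1 + K_p·G(s)) = 136.5/(s + 8.5 + 136.5) = 136.5/(s + 145).
The closed-loop pole is at s = −145.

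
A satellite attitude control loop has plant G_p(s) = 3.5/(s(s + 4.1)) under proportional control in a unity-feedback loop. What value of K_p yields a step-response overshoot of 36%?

K_p = 12.6

From %OS = 100·exp(−πζ/√(1−ζ²)) = 36%, ζ = −ln(0.36)/√(π²+ln²(0.36)) = 0.3093.
Characteristic equation s² + 4.1s + 3.5K_p = 0 gives ζ = 4.1/(2√(3.5K_p)).
Setting ζ = 0.3093: √(3.5K_p) = 4.1/(2·0.3093) = 6.629, so K_p = 43.94/3.5 = 12.6.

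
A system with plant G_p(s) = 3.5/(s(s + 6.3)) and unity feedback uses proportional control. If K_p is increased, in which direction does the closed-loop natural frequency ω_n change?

ω_n = √(3.5·K_p), which grows with K_p.

increase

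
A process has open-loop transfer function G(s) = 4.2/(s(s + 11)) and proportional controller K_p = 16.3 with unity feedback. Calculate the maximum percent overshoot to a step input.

6.11%

From 1 + K_pG(s) = 0: s² + 11s + 68.46 = 0 ⇒ ω_n = 8.274, ζ = 0.6647.
%OS = 100·exp(−πζ/√(1−ζ²)) = 100·exp(−π·0.6647/√0.5581) = 6.11%.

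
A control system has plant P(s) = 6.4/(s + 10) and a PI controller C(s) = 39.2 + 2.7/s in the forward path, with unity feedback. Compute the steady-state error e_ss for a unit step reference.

The open loop C(s)P(s) has a pole at the origin (type 1), so the static position error constant is infinite and e_ss = 1/(1+∞) = 0.

0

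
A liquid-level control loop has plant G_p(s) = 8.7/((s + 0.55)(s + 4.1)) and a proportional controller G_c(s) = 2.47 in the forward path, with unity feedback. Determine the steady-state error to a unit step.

0.095

The loop is type 0. Static position error constant K_pos = G_c(0)·G_p(0) = 2.47·3.858 = 9.529.
Steady-state error to a unit step: e_ss = 1/(1+K_pos) = 1/10.53 = 0.095.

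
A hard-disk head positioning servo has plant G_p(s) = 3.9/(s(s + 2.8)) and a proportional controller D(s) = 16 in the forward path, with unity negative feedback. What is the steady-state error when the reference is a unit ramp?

0.0449

The loop has one pole at the origin (type 1). Velocity error constant K_v = lim_{s→0} s·D(s)G_p(s) = 16·3.9/2.8 = 22.29.
Steady-state error to a unit ramp: e_ss = 1/K_v = 0.0449.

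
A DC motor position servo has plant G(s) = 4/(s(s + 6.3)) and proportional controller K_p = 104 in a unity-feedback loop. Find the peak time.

T_p = 0.156 s

The closed-loop denominator s² + 6.3s + 416 gives ω_n = √416 = 20.4 and ζ = 6.3/(2ω_n) = 0.1544.
Damped frequency ω_d = ω_n√(1−ζ²) = 20.15 rad/s, so peak time T_p = π/ω_d = 0.156 s.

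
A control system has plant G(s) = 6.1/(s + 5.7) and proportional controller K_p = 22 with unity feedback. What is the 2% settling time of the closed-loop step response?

Closed-loop transfer function: T(s) = K_p·G(s)/(1 + K_p·G(s)) = 134.2/(s + 5.7 + 134.2) = 134.2/(s + 139.9).
Time constant τ = 1/139.9 = 0.007148 s, so the 2% settling time is about 4τ = 0.0286 s.

T_s ≈ 0.0286 s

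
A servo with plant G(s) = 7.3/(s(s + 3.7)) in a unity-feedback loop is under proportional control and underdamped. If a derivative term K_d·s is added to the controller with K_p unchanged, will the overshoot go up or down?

With PD the characteristic equation becomes s² + (a + K·K_d)s + K·K_p = 0; the damping term grows, ζ rises, overshoot falls.

decrease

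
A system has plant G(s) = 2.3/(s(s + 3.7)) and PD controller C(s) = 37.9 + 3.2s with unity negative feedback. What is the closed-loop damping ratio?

Forward path: (37.9 + 3.2s)·2.3/(s(s+3.7)). The closed-loop characteristic equation is s² + (3.7 + 2.3·3.2)s + 2.3·37.9 = 0.
That is s² + 11.06s + 87.17 = 0, so ω_n = 9.336 rad/s and ζ = 11.06/(2·9.336) = 0.5923.

ζ = 0.592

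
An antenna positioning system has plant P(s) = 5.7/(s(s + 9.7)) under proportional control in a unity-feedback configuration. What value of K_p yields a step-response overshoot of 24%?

K_p = 24.1

From %OS = 100·exp(−πζ/√(1−ζ²)) = 24%, ζ = −ln(0.24)/√(π²+ln²(0.24)) = 0.4136.
Characteristic equation s² + 9.7s + 5.7K_p = 0 gives ζ = 9.7/(2√(5.7K_p)).
Setting ζ = 0.4136: √(5.7K_p) = 9.7/(2·0.4136) = 11.73, so K_p = 137.5/5.7 = 24.1.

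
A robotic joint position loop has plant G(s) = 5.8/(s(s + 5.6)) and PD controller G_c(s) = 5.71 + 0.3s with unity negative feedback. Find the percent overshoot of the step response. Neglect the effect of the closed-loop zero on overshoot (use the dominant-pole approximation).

7.42%

Forward path: (5.71 + 0.3s)·5.8/(s(s+5.6)). The closed-loop characteristic equation is s² + (5.6 + 5.8·0.3)s + 5.8·5.71 = 0.
That is s² + 7.34s + 33.12 = 0, so ω_n = 5.755 rad/s and ζ = 7.34/(2·5.755) = 0.6377.
%OS = 100·exp(−πζ/√(1−ζ²)) = 7.42%.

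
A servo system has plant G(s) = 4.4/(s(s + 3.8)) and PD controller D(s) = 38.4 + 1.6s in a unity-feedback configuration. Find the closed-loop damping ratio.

ζ = 0.417

Forward path: (38.4 + 1.6s)·4.4/(s(s+3.8)). The closed-loop characteristic equation is s² + (3.8 + 4.4·1.6)s + 4.4·38.4 = 0.
That is s² + 10.84s + 169 = 0, so ω_n = 13 rad/s and ζ = 10.84/(2·13) = 0.417.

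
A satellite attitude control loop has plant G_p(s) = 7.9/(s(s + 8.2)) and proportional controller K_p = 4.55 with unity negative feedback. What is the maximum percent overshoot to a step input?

5.26%

From 1 + K_pG_p(s) = 0: s² + 8.2s + 35.95 = 0 ⇒ ω_n = 5.995, ζ = 0.6839.
%OS = 100·exp(−πζ/√(1−ζ²)) = 100·exp(−π·0.6839/√0.5323) = 5.26%.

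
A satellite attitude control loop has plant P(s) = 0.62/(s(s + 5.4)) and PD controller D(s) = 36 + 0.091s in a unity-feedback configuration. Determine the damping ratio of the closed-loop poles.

ζ = 0.577

Forward path: (36 + 0.091s)·0.62/(s(s+5.4)). The closed-loop characteristic equation is s² + (5.4 + 0.62·0.091)s + 0.62·36 = 0.
That is s² + 5.456s + 22.32 = 0, so ω_n = 4.724 rad/s and ζ = 5.456/(2·4.724) = 0.5775.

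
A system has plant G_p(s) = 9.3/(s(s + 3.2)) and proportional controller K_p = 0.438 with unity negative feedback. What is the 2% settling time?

T_s ≈ 2.5 s

From 1 + K_pG_p(s) = 0: s² + 3.2s + 4.073 = 0 ⇒ ω_n = 2.018, ζ = 0.7928.
2% settling time T_s ≈ 4/(ζω_n) = 4/1.6 = 2.5 s.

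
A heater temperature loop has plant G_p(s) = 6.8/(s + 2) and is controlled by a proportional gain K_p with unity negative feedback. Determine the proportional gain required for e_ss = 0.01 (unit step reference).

K_p = 29.1

For a type-0 loop with proportional control, e_ss = 1/(1 + K_p·G_p(0)).
G_p(0) = 3.4. Require 1/(1 + K_p·3.4) = 0.01, so 1 + 3.4·K_p = 100.
K_p = (100 − 1)/3.4 = 29.1.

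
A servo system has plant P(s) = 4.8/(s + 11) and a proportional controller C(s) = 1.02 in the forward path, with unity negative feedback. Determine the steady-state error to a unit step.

The loop is type 0. Static position error constant K_pos = C(0)·P(0) = 1.02·0.4364 = 0.4451.
Steady-state error to a unit step: e_ss = 1/(1+K_pos) = 1/1.445 = 0.692.

0.692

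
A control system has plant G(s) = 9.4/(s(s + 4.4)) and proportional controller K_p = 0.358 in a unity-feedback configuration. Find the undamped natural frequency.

With unity feedback the closed-loop characteristic equation is s² + 4.4s + 0.358·9.4 = s² + 4.4s + 3.365 = 0.
Matching s² + 2ζω_n s + ω_n²: ω_n = √3.365 = 1.834 rad/s and 2ζω_n = 4.4, so ζ = 4.4/(2·1.834) = 1.2.

ω_n = 1.83 rad/s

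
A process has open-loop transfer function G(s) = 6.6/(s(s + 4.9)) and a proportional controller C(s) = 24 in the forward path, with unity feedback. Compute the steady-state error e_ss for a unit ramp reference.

0.0309

The loop has one pole at the origin (type 1). Velocity error constant K_v = lim_{s→0} s·C(s)G(s) = 24·6.6/4.9 = 32.33.
Steady-state error to a unit ramp: e_ss = 1/K_v = 0.0309.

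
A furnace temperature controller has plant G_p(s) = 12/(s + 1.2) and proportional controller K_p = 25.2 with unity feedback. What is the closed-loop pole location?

Closed-loop transfer function: T(s) = K_p·G_p(s)/(1 + K_p·G_p(s)) = 302.4/(s + 1.2 + 302.4) = 302.4/(s + 303.6).
The closed-loop pole is at s = −303.6.

s = -303.6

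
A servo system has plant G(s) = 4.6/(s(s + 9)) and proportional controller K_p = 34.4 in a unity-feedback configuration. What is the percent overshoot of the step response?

30%

The closed-loop denominator s² + 9s + 158.2 gives ω_n = √158.2 = 12.58 and ζ = 9/(2ω_n) = 0.3577.
%OS = 100·exp(−πζ/√(1−ζ²)) = 100·exp(−π·0.3577/√0.872) = 30%.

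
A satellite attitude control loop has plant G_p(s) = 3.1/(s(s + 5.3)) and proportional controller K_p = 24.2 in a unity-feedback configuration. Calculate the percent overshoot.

The closed-loop denominator s² + 5.3s + 75.02 gives ω_n = √75.02 = 8.661 and ζ = 5.3/(2ω_n) = 0.306.
%OS = 100·exp(−πζ/√(1−ζ²)) = 100·exp(−π·0.306/√0.9064) = 36.4%.

36.4%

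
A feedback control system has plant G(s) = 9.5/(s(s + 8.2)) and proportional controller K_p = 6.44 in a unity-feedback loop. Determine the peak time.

T_p = 0.472 s

Closed-loop characteristic equation: s² + 8.2s + 61.18 = 0, so ω_n = 7.822 rad/s and ζ = 8.2/(2·7.822) = 0.5242.
Damped frequency ω_d = ω_n√(1−ζ²) = 6.661 rad/s, so peak time T_p = π/ω_d = 0.472 s.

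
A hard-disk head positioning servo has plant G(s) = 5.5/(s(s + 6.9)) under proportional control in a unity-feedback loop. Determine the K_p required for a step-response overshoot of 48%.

From %OS = 100·exp(−πζ/√(1−ζ²)) = 48%, ζ = −ln(0.48)/√(π²+ln²(0.48)) = 0.2275.
Characteristic equation s² + 6.9s + 5.5K_p = 0 gives ζ = 6.9/(2√(5.5K_p)).
Setting ζ = 0.2275: √(5.5K_p) = 6.9/(2·0.2275) = 15.16, so K_p = 230/5.5 = 41.8.

K_p = 41.8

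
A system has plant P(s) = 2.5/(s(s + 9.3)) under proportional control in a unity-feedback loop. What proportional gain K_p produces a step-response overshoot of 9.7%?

K_p = 24.3

From %OS = 100·exp(−πζ/√(1−ζ²)) = 9.7%, ζ = −ln(0.097)/√(π²+ln²(0.097)) = 0.5962.
Characteristic equation s² + 9.3s + 2.5K_p = 0 gives ζ = 9.3/(2√(2.5K_p)).
Setting ζ = 0.5962: √(2.5K_p) = 9.3/(2·0.5962) = 7.799, so K_p = 60.83/2.5 = 24.3.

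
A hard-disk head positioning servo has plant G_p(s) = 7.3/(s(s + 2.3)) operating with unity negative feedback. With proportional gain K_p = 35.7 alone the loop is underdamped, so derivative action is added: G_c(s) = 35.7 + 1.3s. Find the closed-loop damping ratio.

Forward path: (35.7 + 1.3s)·7.3/(s(s+2.3)). The closed-loop characteristic equation is s² + (2.3 + 7.3·1.3)s + 7.3·35.7 = 0.
That is s² + 11.79s + 260.6 = 0, so ω_n = 16.14 rad/s and ζ = 11.79/(2·16.14) = 0.3652.

ζ = 0.365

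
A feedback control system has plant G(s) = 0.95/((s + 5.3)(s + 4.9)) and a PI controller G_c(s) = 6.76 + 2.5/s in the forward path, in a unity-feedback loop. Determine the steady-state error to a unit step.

0

The open loop G_c(s)G(s) has a pole at the origin (type 1), so the static position error constant is infinite and e_ss = 1/(1+∞) = 0.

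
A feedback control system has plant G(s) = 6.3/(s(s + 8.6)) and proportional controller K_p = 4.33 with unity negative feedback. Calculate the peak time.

T_p = 1.06 s

From 1 + K_pG(s) = 0: s² + 8.6s + 27.28 = 0 ⇒ ω_n = 5.223, ζ = 0.8233.
Damped frequency ω_d = ω_n√(1−ζ²) = 2.965 rad/s, so peak time T_p = π/ω_d = 1.06 s.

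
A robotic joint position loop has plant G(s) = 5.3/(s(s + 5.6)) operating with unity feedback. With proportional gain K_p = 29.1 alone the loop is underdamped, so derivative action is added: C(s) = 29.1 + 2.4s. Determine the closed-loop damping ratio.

ζ = 0.738

Forward path: (29.1 + 2.4s)·5.3/(s(s+5.6)). The closed-loop characteristic equation is s² + (5.6 + 5.3·2.4)s + 5.3·29.1 = 0.
That is s² + 18.32s + 154.2 = 0, so ω_n = 12.42 rad/s and ζ = 18.32/(2·12.42) = 0.7376.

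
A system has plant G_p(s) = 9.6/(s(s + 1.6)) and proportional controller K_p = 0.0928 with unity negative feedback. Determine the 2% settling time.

T_s ≈ 5 s

From 1 + K_pG_p(s) = 0: s² + 1.6s + 0.8909 = 0 ⇒ ω_n = 0.9439, ζ = 0.8476.
2% settling time T_s ≈ 4/(ζω_n) = 4/0.8 = 5 s.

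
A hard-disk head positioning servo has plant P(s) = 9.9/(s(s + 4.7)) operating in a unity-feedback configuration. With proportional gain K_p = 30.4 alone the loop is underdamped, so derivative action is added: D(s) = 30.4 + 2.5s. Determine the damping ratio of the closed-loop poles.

ζ = 0.849

Forward path: (30.4 + 2.5s)·9.9/(s(s+4.7)). The closed-loop characteristic equation is s² + (4.7 + 9.9·2.5)s + 9.9·30.4 = 0.
That is s² + 29.45s + 301 = 0, so ω_n = 17.35 rad/s and ζ = 29.45/(2·17.35) = 0.8488.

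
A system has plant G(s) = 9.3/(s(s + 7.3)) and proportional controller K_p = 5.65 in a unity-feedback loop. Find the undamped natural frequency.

ω_n = 7.25 rad/s

With unity feedback the closed-loop characteristic equation is s² + 7.3s + 5.65·9.3 = s² + 7.3s + 52.55 = 0.
Matching s² + 2ζω_n s + ω_n²: ω_n = √52.55 = 7.249 rad/s and 2ζω_n = 7.3, so ζ = 7.3/(2·7.249) = 0.504.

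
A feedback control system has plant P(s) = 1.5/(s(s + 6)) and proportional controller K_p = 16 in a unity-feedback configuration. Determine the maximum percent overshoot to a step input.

8.77%

Closed-loop characteristic equation: s² + 6s + 24 = 0, so ω_n = 4.899 rad/s and ζ = 6/(2·4.899) = 0.6124.
%OS = 100·exp(−πζ/√(1−ζ²)) = 100·exp(−π·0.6124/√0.625) = 8.77%.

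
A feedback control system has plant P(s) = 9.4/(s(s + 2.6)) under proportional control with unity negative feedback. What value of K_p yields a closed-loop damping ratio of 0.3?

Closed-loop characteristic equation: s² + 2.6s + K_p·9.4 = 0.
So ω_n = √(9.4K_p) and 2ζω_n = 2.6, giving ζ = 2.6/(2√(9.4K_p)).
Setting ζ = 0.3: √(9.4K_p) = 2.6/(2·0.3) = 4.333, so K_p = 18.78/9.4 = 2.

K_p = 2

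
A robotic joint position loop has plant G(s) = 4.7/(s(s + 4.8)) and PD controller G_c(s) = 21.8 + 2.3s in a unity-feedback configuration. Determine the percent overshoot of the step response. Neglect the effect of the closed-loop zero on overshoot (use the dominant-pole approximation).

Forward path: (21.8 + 2.3s)·4.7/(s(s+4.8)). The closed-loop characteristic equation is s² + (4.8 + 4.7·2.3)s + 4.7·21.8 = 0.
That is s² + 15.61s + 102.5 = 0, so ω_n = 10.12 rad/s and ζ = 15.61/(2·10.12) = 0.7711.
%OS = 100·exp(−πζ/√(1−ζ²)) = 2.23%.

2.23%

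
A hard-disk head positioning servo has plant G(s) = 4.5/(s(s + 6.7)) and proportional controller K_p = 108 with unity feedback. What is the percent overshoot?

61.7%

Closed-loop characteristic equation: s² + 6.7s + 486 = 0, so ω_n = 22.05 rad/s and ζ = 6.7/(2·22.05) = 0.152.
%OS = 100·exp(−πζ/√(1−ζ²)) = 100·exp(−π·0.152/√0.9769) = 61.7%.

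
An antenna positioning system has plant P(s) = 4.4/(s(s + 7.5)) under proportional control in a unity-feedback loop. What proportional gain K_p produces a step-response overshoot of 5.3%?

From %OS = 100·exp(−πζ/√(1−ζ²)) = 5.3%, ζ = −ln(0.053)/√(π²+ln²(0.053)) = 0.683.
Characteristic equation s² + 7.5s + 4.4K_p = 0 gives ζ = 7.5/(2√(4.4K_p)).
Setting ζ = 0.683: √(4.4K_p) = 7.5/(2·0.683) = 5.491, so K_p = 30.15/4.4 = 6.85.

K_p = 6.85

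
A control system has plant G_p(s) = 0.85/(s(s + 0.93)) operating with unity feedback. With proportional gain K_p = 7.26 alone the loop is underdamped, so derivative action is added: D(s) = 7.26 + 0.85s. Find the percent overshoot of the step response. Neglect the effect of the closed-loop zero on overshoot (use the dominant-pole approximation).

33%

Forward path: (7.26 + 0.85s)·0.85/(s(s+0.93)). The closed-loop characteristic equation is s² + (0.93 + 0.85·0.85)s + 0.85·7.26 = 0.
That is s² + 1.652s + 6.171 = 0, so ω_n = 2.484 rad/s and ζ = 1.652/(2·2.484) = 0.3326.
%OS = 100·exp(−πζ/√(1−ζ²)) = 33%.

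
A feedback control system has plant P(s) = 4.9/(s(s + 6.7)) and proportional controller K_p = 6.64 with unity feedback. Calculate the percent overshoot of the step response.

From 1 + K_pP(s) = 0: s² + 6.7s + 32.54 = 0 ⇒ ω_n = 5.704, ζ = 0.5873.
%OS = 100·exp(−πζ/√(1−ζ²)) = 100·exp(−π·0.5873/√0.6551) = 10.2%.

10.2%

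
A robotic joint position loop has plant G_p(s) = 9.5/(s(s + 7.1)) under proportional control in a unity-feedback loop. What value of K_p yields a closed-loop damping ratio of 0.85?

Closed-loop characteristic equation: s² + 7.1s + K_p·9.5 = 0.
So ω_n = √(9.5K_p) and 2ζω_n = 7.1, giving ζ = 7.1/(2√(9.5K_p)).
Setting ζ = 0.85: √(9.5K_p) = 7.1/(2·0.85) = 4.176, so K_p = 17.44/9.5 = 1.84.

K_p = 1.84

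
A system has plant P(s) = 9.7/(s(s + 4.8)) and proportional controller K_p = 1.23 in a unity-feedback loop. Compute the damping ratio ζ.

The closed-loop denominator is s(s+4.8) + 1.23·9.7 = s² + 4.8s + 11.93.
So ω_n² = 11.93 ⇒ ω_n = 3.454 rad/s, and ζ = 4.8/(2ω_n) = 0.695.

ζ = 0.695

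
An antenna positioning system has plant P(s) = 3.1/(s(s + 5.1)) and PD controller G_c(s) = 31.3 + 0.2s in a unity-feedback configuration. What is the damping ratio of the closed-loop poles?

ζ = 0.29

Forward path: (31.3 + 0.2s)·3.1/(s(s+5.1)). The closed-loop characteristic equation is s² + (5.1 + 3.1·0.2)s + 3.1·31.3 = 0.
That is s² + 5.72s + 97.03 = 0, so ω_n = 9.85 rad/s and ζ = 5.72/(2·9.85) = 0.2903.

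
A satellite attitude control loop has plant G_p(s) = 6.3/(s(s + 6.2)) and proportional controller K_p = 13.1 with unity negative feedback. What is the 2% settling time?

T_s ≈ 1.29 s

Closed-loop characteristic equation: s² + 6.2s + 82.53 = 0, so ω_n = 9.085 rad/s and ζ = 6.2/(2·9.085) = 0.3412.
2% settling time T_s ≈ 4/(ζω_n) = 4/3.1 = 1.29 s.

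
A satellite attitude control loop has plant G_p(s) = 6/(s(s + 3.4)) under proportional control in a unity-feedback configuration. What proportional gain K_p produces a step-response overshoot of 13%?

From %OS = 100·exp(−πζ/√(1−ζ²)) = 13%, ζ = −ln(0.13)/√(π²+ln²(0.13)) = 0.5446.
Characteristic equation s² + 3.4s + 6K_p = 0 gives ζ = 3.4/(2√(6K_p)).
Setting ζ = 0.5446: √(6K_p) = 3.4/(2·0.5446) = 3.121, so K_p = 9.742/6 = 1.62.

K_p = 1.62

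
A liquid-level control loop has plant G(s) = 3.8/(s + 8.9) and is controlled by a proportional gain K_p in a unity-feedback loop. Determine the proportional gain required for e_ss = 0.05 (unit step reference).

For a type-0 loop with proportional control, e_ss = 1/(1 + K_p·G(0)).
G(0) = 0.427. Require 1/(1 + K_p·0.427) = 0.05, so 1 + 0.427·K_p = 20.
K_p = (20 − 1)/0.427 = 44.5.

K_p = 44.5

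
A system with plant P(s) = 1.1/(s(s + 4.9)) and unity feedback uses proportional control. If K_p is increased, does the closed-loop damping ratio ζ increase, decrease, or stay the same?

ζ = 4.9/(2√(1.1K_p)); increasing K_p raises the denominator, so ζ falls.

decrease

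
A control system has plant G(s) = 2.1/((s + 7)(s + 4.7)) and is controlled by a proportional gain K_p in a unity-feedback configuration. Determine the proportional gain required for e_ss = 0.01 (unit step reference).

For a type-0 loop with proportional control, e_ss = 1/(1 + K_p·G(0)).
G(0) = 0.06383. Require 1/(1 + K_p·0.06383) = 0.01, so 1 + 0.06383·K_p = 100.
K_p = (100 − 1)/0.06383 = 1550.

K_p = 1550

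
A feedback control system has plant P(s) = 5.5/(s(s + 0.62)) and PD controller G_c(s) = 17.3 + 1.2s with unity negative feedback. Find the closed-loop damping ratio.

Forward path: (17.3 + 1.2s)·5.5/(s(s+0.62)). The closed-loop characteristic equation is s² + (0.62 + 5.5·1.2)s + 5.5·17.3 = 0.
That is s² + 7.22s + 95.15 = 0, so ω_n = 9.754 rad/s and ζ = 7.22/(2·9.754) = 0.3701.

ζ = 0.37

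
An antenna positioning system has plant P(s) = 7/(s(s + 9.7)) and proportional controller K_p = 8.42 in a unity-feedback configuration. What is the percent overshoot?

7.73%

From 1 + K_pP(s) = 0: s² + 9.7s + 58.94 = 0 ⇒ ω_n = 7.677, ζ = 0.6317.
%OS = 100·exp(−πζ/√(1−ζ²)) = 100·exp(−π·0.6317/√0.6009) = 7.73%.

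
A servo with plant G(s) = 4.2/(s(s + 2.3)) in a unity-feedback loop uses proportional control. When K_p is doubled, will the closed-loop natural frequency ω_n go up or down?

increase

ω_n = √(4.2·K_p), which grows with K_p.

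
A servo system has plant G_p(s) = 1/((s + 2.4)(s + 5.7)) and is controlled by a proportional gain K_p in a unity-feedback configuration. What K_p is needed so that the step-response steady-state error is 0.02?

The loop is type 0, so e_ss(step) = 1/(1 + K_pos) with K_pos = K_p·G_p(0).
G_p(0) = 0.0731. Require 1/(1 + K_p·0.0731) = 0.02, so 1 + 0.0731·K_p = 50.
K_p = (50 − 1)/0.0731 = 670.

K_p = 670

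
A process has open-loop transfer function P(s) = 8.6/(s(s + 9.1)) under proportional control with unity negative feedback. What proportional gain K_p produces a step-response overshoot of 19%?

From %OS = 100·exp(−πζ/√(1−ζ²)) = 19%, ζ = −ln(0.19)/√(π²+ln²(0.19)) = 0.4673.
Characteristic equation s² + 9.1s + 8.6K_p = 0 gives ζ = 9.1/(2√(8.6K_p)).
Setting ζ = 0.4673: √(8.6K_p) = 9.1/(2·0.4673) = 9.736, so K_p = 94.79/8.6 = 11.

K_p = 11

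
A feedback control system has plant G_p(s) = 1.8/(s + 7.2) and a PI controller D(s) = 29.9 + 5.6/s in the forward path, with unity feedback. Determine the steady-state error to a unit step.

0

The open loop D(s)G_p(s) has a pole at the origin (type 1), so the static position error constant is infinite and e_ss = 1/(1+∞) = 0.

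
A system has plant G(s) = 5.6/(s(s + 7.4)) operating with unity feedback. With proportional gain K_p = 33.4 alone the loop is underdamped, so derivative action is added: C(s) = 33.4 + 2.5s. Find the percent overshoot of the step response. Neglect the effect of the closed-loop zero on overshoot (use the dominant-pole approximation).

1.93%

Forward path: (33.4 + 2.5s)·5.6/(s(s+7.4)). The closed-loop characteristic equation is s² + (7.4 + 5.6·2.5)s + 5.6·33.4 = 0.
That is s² + 21.4s + 187 = 0, so ω_n = 13.68 rad/s and ζ = 21.4/(2·13.68) = 0.7824.
%OS = 100·exp(−πζ/√(1−ζ²)) = 1.93%.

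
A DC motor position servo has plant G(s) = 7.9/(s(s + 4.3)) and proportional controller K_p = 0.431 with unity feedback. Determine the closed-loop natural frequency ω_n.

With unity feedback the closed-loop characteristic equation is s² + 4.3s + 0.431·7.9 = s² + 4.3s + 3.405 = 0.
Matching s² + 2ζω_n s + ω_n²: ω_n = √3.405 = 1.845 rad/s and 2ζω_n = 4.3, so ζ = 4.3/(2·1.845) = 1.17.

ω_n = 1.85 rad/s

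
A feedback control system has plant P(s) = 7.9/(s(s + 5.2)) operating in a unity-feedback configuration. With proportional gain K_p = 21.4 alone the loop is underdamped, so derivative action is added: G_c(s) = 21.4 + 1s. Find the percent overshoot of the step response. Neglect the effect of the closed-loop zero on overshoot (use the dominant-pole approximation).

16%

Forward path: (21.4 + 1s)·7.9/(s(s+5.2)). The closed-loop characteristic equation is s² + (5.2 + 7.9·1)s + 7.9·21.4 = 0.
That is s² + 13.1s + 169.1 = 0, so ω_n = 13 rad/s and ζ = 13.1/(2·13) = 0.5038.
%OS = 100·exp(−πζ/√(1−ζ²)) = 16%.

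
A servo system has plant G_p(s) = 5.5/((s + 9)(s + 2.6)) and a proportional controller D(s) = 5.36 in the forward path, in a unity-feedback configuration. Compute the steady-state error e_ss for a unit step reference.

0.443

The loop is type 0. Static position error constant K_pos = D(0)·G_p(0) = 5.36·0.235 = 1.26.
Steady-state error to a unit step: e_ss = 1/(1+K_pos) = 1/2.26 = 0.443.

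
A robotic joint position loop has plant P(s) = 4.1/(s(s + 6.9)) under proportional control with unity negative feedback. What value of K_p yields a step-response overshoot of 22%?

K_p = 15.4

From %OS = 100·exp(−πζ/√(1−ζ²)) = 22%, ζ = −ln(0.22)/√(π²+ln²(0.22)) = 0.4342.
Characteristic equation s² + 6.9s + 4.1K_p = 0 gives ζ = 6.9/(2√(4.1K_p)).
Setting ζ = 0.4342: √(4.1K_p) = 6.9/(2·0.4342) = 7.946, so K_p = 63.14/4.1 = 15.4.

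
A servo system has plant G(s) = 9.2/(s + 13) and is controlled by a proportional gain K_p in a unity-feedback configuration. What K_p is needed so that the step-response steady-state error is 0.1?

K_p = 12.7

The loop is type 0, so e_ss(step) = 1/(1 + K_pos) with K_pos = K_p·G(0).
G(0) = 0.7077. Require 1/(1 + K_p·0.7077) = 0.1, so 1 + 0.7077·K_p = 10.
K_p = (10 − 1)/0.7077 = 12.7.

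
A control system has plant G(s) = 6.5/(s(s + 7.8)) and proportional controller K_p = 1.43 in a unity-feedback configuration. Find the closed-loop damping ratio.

ζ = 1.28

1 + K_p·G(s) = 0 gives s² + 7.8s + 9.295 = 0.
Matching s² + 2ζω_n s + ω_n²: ω_n = √9.295 = 3.049 rad/s and 2ζω_n = 7.8, so ζ = 7.8/(2·3.049) = 1.28.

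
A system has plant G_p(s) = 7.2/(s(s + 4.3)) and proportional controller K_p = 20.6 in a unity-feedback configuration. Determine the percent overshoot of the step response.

56.9%

Closed-loop characteristic equation: s² + 4.3s + 148.3 = 0, so ω_n = 12.18 rad/s and ζ = 4.3/(2·12.18) = 0.1765.
%OS = 100·exp(−πζ/√(1−ζ²)) = 100·exp(−π·0.1765/√0.9688) = 56.9%.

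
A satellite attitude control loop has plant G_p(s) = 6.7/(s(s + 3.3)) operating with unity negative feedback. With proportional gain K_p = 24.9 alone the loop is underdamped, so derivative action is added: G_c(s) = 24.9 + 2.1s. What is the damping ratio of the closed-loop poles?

Forward path: (24.9 + 2.1s)·6.7/(s(s+3.3)). The closed-loop characteristic equation is s² + (3.3 + 6.7·2.1)s + 6.7·24.9 = 0.
That is s² + 17.37s + 166.8 = 0, so ω_n = 12.92 rad/s and ζ = 17.37/(2·12.92) = 0.6724.

ζ = 0.672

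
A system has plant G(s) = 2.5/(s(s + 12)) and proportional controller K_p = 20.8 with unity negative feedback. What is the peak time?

T_p = 0.785 s

From 1 + K_pG(s) = 0: s² + 12s + 52 = 0 ⇒ ω_n = 7.211, ζ = 0.8321.
Damped frequency ω_d = ω_n√(1−ζ²) = 4 rad/s, so peak time T_p = π/ω_d = 0.785 s.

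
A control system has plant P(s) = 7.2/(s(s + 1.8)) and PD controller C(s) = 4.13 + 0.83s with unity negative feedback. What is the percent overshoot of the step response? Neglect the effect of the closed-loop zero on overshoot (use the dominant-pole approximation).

4.1%

Forward path: (4.13 + 0.83s)·7.2/(s(s+1.8)). The closed-loop characteristic equation is s² + (1.8 + 7.2·0.83)s + 7.2·4.13 = 0.
That is s² + 7.776s + 29.74 = 0, so ω_n = 5.453 rad/s and ζ = 7.776/(2·5.453) = 0.713.
%OS = 100·exp(−πζ/√(1−ζ²)) = 4.1%.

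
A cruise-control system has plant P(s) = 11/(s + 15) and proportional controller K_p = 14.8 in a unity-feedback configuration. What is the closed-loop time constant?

Closed-loop transfer function: T(s) = K_p·P(s)/(1 + K_p·P(s)) = 162.8/(s + 15 + 162.8) = 162.8/(s + 177.8).
Time constant τ = 1/177.8 = 0.00562 s.

τ = 0.00562 s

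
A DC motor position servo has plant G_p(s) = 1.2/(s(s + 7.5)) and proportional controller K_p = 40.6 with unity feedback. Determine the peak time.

T_p = 0.534 s

Closed-loop characteristic equation: s² + 7.5s + 48.72 = 0, so ω_n = 6.98 rad/s and ζ = 7.5/(2·6.98) = 0.5373.
Damped frequency ω_d = ω_n√(1−ζ²) = 5.887 rad/s, so peak time T_p = π/ω_d = 0.534 s.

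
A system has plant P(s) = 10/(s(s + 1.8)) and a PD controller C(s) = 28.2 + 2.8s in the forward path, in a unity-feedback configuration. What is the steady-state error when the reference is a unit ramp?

The loop has one pole at the origin (type 1). Velocity error constant K_v = lim_{s→0} s·C(s)P(s) = 28.2·10/1.8 = 156.7.
Steady-state error to a unit ramp: e_ss = 1/K_v = 0.00638.

0.00638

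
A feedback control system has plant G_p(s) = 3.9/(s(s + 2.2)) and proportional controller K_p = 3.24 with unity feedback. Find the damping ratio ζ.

ζ = 0.309

The closed-loop denominator is s(s+2.2) + 3.24·3.9 = s² + 2.2s + 12.64.
So ω_n² = 12.64 ⇒ ω_n = 3.555 rad/s, and ζ = 2.2/(2ω_n) = 0.309.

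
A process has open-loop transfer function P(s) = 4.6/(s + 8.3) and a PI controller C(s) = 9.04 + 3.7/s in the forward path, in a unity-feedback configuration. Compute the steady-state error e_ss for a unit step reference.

The open loop C(s)P(s) has a pole at the origin (type 1), so the static position error constant is infinite and e_ss = 1/(1+∞) = 0.

0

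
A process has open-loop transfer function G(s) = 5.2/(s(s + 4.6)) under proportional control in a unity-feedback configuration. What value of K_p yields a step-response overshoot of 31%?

K_p = 8.34

From %OS = 100·exp(−πζ/√(1−ζ²)) = 31%, ζ = −ln(0.31)/√(π²+ln²(0.31)) = 0.3493.
Characteristic equation s² + 4.6s + 5.2K_p = 0 gives ζ = 4.6/(2√(5.2K_p)).
Setting ζ = 0.3493: √(5.2K_p) = 4.6/(2·0.3493) = 6.584, so K_p = 43.35/5.2 = 8.34.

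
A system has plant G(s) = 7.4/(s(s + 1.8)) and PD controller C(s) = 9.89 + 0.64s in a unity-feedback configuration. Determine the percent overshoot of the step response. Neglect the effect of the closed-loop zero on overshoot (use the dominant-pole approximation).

Forward path: (9.89 + 0.64s)·7.4/(s(s+1.8)). The closed-loop characteristic equation is s² + (1.8 + 7.4·0.64)s + 7.4·9.89 = 0.
That is s² + 6.536s + 73.19 = 0, so ω_n = 8.555 rad/s and ζ = 6.536/(2·8.555) = 0.382.
%OS = 100·exp(−πζ/√(1−ζ²)) = 27.3%.

27.3%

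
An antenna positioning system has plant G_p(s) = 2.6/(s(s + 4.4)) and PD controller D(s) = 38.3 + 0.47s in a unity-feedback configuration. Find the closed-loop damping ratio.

ζ = 0.282

Forward path: (38.3 + 0.47s)·2.6/(s(s+4.4)). The closed-loop characteristic equation is s² + (4.4 + 2.6·0.47)s + 2.6·38.3 = 0.
That is s² + 5.622s + 99.58 = 0, so ω_n = 9.979 rad/s and ζ = 5.622/(2·9.979) = 0.2817.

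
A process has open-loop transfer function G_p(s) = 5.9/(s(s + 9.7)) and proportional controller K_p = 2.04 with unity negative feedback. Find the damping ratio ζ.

ζ = 1.4

The closed-loop denominator is s(s+9.7) + 2.04·5.9 = s² + 9.7s + 12.04.
So ω_n² = 12.04 ⇒ ω_n = 3.469 rad/s, and ζ = 9.7/(2ω_n) = 1.4.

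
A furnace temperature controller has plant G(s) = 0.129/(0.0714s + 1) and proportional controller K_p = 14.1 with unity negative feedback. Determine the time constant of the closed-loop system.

τ = 0.0253 s

Closed loop: T(s) = K_p·G/(1+K_p·G) = 1.819/(0.0714s + 1 + 1.819), with pole at s = −(1 + 1.819)/0.0714 = −39.48.
Closed-loop time constant τ = 1/39.48 = 0.0253 s.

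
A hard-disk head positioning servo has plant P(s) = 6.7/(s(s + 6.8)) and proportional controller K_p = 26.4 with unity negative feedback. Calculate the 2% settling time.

The closed-loop denominator s² + 6.8s + 176.9 gives ω_n = √176.9 = 13.3 and ζ = 6.8/(2ω_n) = 0.2556.
2% settling time T_s ≈ 4/(ζω_n) = 4/3.4 = 1.18 s.

T_s ≈ 1.18 s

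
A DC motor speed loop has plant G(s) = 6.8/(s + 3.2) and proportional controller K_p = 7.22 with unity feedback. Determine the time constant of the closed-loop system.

Closed-loop transfer function: T(s) = K_p·G(s)/(1 + K_p·G(s)) = 49.1/(s + 3.2 + 49.1) = 49.1/(s + 52.3).
Time constant τ = 1/52.3 = 0.0191 s.

τ = 0.0191 s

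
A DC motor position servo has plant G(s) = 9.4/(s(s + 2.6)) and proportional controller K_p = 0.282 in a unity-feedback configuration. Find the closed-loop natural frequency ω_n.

ω_n = 1.63 rad/s

With unity feedback the closed-loop characteristic equation is s² + 2.6s + 0.282·9.4 = s² + 2.6s + 2.651 = 0.
So ω_n² = 2.651 ⇒ ω_n = 1.628 rad/s, and ζ = 2.6/(2ω_n) = 0.798.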